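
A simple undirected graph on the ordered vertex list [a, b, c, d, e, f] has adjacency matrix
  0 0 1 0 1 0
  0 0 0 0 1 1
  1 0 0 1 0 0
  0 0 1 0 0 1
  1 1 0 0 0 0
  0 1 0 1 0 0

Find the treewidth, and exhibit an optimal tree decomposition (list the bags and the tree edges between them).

Each bag holds 3 vertices, so the decomposition has width 2, which upper-bounds the treewidth. Since f–b–e–a–c–d–f is a cycle in G, G is not acyclic. Forests are exactly the graphs of treewidth ≤ 1, so tw(G) ≥ 2. Therefore the treewidth is 2.

Treewidth 2.
One optimal decomposition is:
Bags: B1 = {b, e, f}  B2 = {a, e, f}  B3 = {a, c, f}  B4 = {c, d, f}
Tree: B1–B2, B2–B3, B3–B4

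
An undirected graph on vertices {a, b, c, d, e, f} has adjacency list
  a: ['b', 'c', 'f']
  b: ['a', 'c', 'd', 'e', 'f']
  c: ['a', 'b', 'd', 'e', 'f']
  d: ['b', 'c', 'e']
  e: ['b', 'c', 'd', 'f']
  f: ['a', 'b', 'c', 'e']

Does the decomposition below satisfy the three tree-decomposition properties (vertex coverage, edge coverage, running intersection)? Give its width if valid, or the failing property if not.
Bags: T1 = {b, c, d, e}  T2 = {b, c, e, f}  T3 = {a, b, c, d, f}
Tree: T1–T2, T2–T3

A tree decomposition must satisfy three properties: every vertex lies in some bag; for every edge, both endpoints lie together in some bag; and for every vertex, the bags containing it form a connected subtree. Here bags containing vertex d are not connected in the tree, so the decomposition is invalid.

No — bags containing vertex d are not connected in the tree.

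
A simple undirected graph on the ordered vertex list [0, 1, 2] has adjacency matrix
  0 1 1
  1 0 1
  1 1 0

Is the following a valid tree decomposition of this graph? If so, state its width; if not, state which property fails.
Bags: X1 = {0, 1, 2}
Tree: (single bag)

Vertex coverage: the bags together contain {0, 1, 2}, the full vertex set. Edge coverage: each edge of G has both endpoints in at least one bag. Running intersection: for every vertex, the bags containing it form a connected subtree. All three properties hold, so this is a valid tree decomposition of width max|bag| − 1 = 2, and hence tw(G) ≤ 2.

Yes; width 2.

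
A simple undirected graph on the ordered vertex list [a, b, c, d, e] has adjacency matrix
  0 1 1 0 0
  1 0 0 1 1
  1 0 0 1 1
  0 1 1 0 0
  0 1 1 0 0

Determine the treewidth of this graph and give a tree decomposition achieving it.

Every bag has size at most 3, so the width is 3 − 1 = 2 and tw(G) ≤ 2. For the lower bound, G contains the cycle e–b–d–c–e, so G is not a forest; only forests have treewidth ≤ 1, hence tw(G) ≥ 2. Hence tw(G) = 2 exactly.

Treewidth 2.
Bags: B1 = {b, c, e}  B2 = {b, c, d}  B3 = {a, b, c}
Tree: B1–B2, B2–B3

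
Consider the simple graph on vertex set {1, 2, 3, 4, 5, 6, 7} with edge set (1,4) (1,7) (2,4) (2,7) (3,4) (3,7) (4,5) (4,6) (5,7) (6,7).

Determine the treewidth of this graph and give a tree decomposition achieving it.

Each bag holds 3 vertices, so the decomposition has width 2, which upper-bounds the treewidth. The edges 4–1–7–2–4 form a cycle, so G is not a tree and its treewidth is at least 2. Hence tw(G) = 2 exactly.

Treewidth 2.
One optimal decomposition is:
Bags: B1 = {1, 4, 7}  B2 = {2, 4, 7}  B3 = {4, 6, 7}  B4 = {4, 5, 7}  B5 = {3, 4, 7}
Tree: B1–B2, B2–B3, B3–B4, B4–B5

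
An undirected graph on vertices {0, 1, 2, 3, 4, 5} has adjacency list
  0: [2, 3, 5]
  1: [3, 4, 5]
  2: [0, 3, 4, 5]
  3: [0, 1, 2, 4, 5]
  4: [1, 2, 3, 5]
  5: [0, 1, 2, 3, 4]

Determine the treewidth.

A width-3 tree decomposition is:
Bags: B1 = {2, 3, 4, 5}  B2 = {1, 3, 4, 5}  B3 = {0, 2, 3, 5}
Tree: B1–B2, B1–B3
Each bag holds 4 vertices, so the decomposition has width 3, which upper-bounds the treewidth. On the other hand G contains the 4-clique {1, 3, 4, 5}. A clique must lie in a single bag of any decomposition, so no decomposition can have width below 3. The upper and lower bounds meet at 3, so that is the treewidth.

3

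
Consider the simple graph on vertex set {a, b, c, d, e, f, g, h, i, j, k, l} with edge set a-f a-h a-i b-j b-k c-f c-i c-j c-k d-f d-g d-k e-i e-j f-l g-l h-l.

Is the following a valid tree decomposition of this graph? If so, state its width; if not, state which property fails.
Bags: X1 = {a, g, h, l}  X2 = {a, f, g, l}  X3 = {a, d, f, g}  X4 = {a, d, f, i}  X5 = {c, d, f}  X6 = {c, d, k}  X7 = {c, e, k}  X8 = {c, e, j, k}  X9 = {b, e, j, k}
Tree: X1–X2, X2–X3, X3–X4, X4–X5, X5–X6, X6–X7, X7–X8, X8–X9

No — edge (i,c) lies in no bag.

A tree decomposition must satisfy three properties: every vertex lies in some bag; for every edge, both endpoints lie together in some bag; and for every vertex, the bags containing it form a connected subtree. Here edge (i,c) lies in no bag, so the decomposition is invalid.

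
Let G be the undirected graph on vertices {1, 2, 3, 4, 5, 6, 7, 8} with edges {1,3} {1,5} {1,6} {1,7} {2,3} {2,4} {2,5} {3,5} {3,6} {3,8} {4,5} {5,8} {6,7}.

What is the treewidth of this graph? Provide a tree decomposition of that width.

The largest bag has 3 vertices, giving width 2; this decomposition certifies tw(G) ≤ 2. On the other hand G contains the 3-clique {3, 5, 8}. A clique must lie in a single bag of any decomposition, so no decomposition can have width below 2. Combining the bounds, tw(G) = 2.

Treewidth 2.
One optimal decomposition is:
Bags: B1 = {3, 5, 8}  B2 = {2, 3, 5}  B3 = {1, 3, 5}  B4 = {2, 4, 5}  B5 = {1, 3, 6}  B6 = {1, 6, 7}
Tree: B1–B2, B2–B3, B2–B4, B3–B5, B5–B6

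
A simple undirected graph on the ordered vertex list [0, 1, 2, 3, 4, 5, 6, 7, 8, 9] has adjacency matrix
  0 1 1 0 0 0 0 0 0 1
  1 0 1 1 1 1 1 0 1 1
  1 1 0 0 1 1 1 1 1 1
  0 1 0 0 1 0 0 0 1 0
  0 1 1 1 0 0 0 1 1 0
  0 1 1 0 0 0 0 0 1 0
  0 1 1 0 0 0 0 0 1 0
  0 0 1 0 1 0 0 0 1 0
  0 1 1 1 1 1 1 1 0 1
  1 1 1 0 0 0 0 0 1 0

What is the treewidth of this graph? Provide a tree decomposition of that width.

Treewidth 3.
Bags: B1 = {1, 2, 8, 9}  B2 = {1, 2, 6, 8}  B3 = {1, 2, 4, 8}  B4 = {0, 1, 2, 9}  B5 = {2, 4, 7, 8}  B6 = {1, 3, 4, 8}  B7 = {1, 2, 5, 8}
Tree: B1–B2, B2–B3, B1–B4, B3–B5, B3–B6, B1–B7

Every bag has size at most 4, so the width is 4 − 1 = 3 and tw(G) ≤ 3. Conversely, {0, 1, 2, 9} is a clique of size 4, and the vertices of any clique must share a bag in every tree decomposition; so some bag has ≥ 4 vertices and tw(G) ≥ 3. The upper and lower bounds meet at 3, so that is the treewidth.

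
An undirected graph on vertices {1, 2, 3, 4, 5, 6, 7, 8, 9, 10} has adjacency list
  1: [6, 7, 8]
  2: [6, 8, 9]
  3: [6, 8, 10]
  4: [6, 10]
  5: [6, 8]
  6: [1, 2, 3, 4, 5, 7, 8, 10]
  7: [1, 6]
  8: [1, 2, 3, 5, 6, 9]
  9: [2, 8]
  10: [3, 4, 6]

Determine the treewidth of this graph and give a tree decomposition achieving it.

The largest bag has 3 vertices, giving width 2; this decomposition certifies tw(G) ≤ 2. On the other hand G contains the 3-clique {2, 8, 9}. A clique must lie in a single bag of any decomposition, so no decomposition can have width below 2. Therefore the treewidth is 2.

Treewidth 2.
One such decomposition:
Bags: B1 = {2, 6, 8}  B2 = {2, 8, 9}  B3 = {1, 6, 8}  B4 = {1, 6, 7}  B5 = {3, 6, 8}  B6 = {5, 6, 8}  B7 = {3, 6, 10}  B8 = {4, 6, 10}
Tree: B1–B2, B1–B3, B3–B4, B1–B5, B5–B6, B5–B7, B7–B8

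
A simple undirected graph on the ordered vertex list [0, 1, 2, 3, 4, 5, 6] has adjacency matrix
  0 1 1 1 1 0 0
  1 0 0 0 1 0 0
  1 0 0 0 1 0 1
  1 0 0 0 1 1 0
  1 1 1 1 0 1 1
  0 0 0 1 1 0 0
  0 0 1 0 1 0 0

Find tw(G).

A width-2 tree decomposition is:
Bags: B1 = {0, 2, 4}  B2 = {0, 3, 4}  B3 = {3, 4, 5}  B4 = {0, 1, 4}  B5 = {2, 4, 6}
Tree: B1–B2, B2–B3, B1–B4, B1–B5
Every bag has size at most 3, so the width is 3 − 1 = 2 and tw(G) ≤ 2. On the other hand G contains the 3-clique {0, 1, 4}. A clique must lie in a single bag of any decomposition, so no decomposition can have width below 2. Therefore the treewidth is 2.

2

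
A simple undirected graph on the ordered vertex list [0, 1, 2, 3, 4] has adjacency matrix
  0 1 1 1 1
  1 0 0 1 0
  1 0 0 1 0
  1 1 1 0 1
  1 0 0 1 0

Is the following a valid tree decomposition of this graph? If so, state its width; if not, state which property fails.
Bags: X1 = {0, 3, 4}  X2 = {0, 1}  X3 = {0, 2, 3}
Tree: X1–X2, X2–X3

No — edge (3,1) lies in no bag.

A tree decomposition must satisfy three properties: every vertex lies in some bag; for every edge, both endpoints lie together in some bag; and for every vertex, the bags containing it form a connected subtree. Here edge (3,1) lies in no bag, so the decomposition is invalid.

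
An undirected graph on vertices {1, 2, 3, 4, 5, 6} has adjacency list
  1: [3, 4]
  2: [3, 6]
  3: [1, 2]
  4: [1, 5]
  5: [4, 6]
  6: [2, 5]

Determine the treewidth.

2

A width-2 tree decomposition is:
Bags: B1 = {2, 5, 6}  B2 = {2, 4, 5}  B3 = {1, 2, 4}  B4 = {1, 2, 3}
Tree: B1–B2, B2–B3, B3–B4
Every bag has size at most 3, so the width is 3 − 1 = 2 and tw(G) ≤ 2. The edges 2–6–5–4–1–3–2 form a cycle, so G is not a tree and its treewidth is at least 2. Therefore the treewidth is 2.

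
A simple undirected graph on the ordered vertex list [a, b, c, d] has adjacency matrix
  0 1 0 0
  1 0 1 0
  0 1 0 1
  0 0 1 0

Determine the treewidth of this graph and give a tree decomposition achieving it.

Every bag has size at most 2, so the width is 2 − 1 = 1 and tw(G) ≤ 1. G has an edge, so its treewidth is at least 1. Therefore the treewidth is 1.

Treewidth 1.
One optimal decomposition is:
Bags: B1 = {c, d}  B2 = {b, c}  B3 = {a, b}
Tree: B1–B2, B2–B3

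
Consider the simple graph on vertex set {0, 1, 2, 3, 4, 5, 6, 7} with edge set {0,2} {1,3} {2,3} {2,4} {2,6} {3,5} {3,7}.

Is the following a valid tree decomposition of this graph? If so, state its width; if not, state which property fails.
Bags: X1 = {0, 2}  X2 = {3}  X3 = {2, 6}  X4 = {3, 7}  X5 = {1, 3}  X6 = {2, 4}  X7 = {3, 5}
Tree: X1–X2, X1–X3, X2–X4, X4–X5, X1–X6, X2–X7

A tree decomposition must satisfy three properties: every vertex lies in some bag; for every edge, both endpoints lie together in some bag; and for every vertex, the bags containing it form a connected subtree. Here edge (2,3) lies in no bag, so the decomposition is invalid.

No — edge (2,3) lies in no bag.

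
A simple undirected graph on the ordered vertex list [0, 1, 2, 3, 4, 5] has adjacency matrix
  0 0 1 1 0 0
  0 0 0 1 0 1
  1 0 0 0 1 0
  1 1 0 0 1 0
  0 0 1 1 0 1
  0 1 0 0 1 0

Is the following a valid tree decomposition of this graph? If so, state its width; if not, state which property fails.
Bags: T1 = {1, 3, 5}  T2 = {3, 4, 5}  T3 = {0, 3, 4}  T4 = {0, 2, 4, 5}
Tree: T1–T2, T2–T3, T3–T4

No — bags containing vertex 5 are not connected in the tree.

A tree decomposition must satisfy three properties: every vertex lies in some bag; for every edge, both endpoints lie together in some bag; and for every vertex, the bags containing it form a connected subtree. Here bags containing vertex 5 are not connected in the tree, so the decomposition is invalid.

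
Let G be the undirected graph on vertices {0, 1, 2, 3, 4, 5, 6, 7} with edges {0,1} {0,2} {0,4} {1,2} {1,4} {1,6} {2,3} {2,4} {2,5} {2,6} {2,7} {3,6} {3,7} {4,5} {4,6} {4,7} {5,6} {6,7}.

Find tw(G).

A width-3 tree decomposition is:
Bags: B1 = {2, 4, 6, 7}  B2 = {2, 3, 6, 7}  B3 = {1, 2, 4, 6}  B4 = {2, 4, 5, 6}  B5 = {0, 1, 2, 4}
Tree: B1–B2, B1–B3, B1–B4, B3–B5
The largest bag has 4 vertices, giving width 3; this decomposition certifies tw(G) ≤ 3. On the other hand G contains the 4-clique {2, 3, 6, 7}. A clique must lie in a single bag of any decomposition, so no decomposition can have width below 3. Combining the bounds, tw(G) = 3.

3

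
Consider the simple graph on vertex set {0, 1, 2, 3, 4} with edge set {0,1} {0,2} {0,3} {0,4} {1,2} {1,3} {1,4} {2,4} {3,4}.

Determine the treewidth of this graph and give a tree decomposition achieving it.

Every bag has size at most 4, so the width is 4 − 1 = 3 and tw(G) ≤ 3. Conversely, {0, 1, 2, 4} is a clique of size 4, and the vertices of any clique must share a bag in every tree decomposition; so some bag has ≥ 4 vertices and tw(G) ≥ 3. Hence tw(G) = 3 exactly.

Treewidth 3.
One optimal decomposition is:
Bags: B1 = {0, 1, 3, 4}  B2 = {0, 1, 2, 4}
Tree: B1–B2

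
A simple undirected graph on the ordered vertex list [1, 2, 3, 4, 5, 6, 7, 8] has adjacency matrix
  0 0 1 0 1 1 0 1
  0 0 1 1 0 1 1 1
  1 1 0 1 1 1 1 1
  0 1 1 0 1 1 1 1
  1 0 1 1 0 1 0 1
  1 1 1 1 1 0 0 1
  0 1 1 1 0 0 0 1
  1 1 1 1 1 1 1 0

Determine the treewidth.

A width-4 tree decomposition is:
Bags: B1 = {2, 3, 4, 6, 8}  B2 = {2, 3, 4, 7, 8}  B3 = {3, 4, 5, 6, 8}  B4 = {1, 3, 5, 6, 8}
Tree: B1–B2, B1–B3, B3–B4
The largest bag has 5 vertices, giving width 4; this decomposition certifies tw(G) ≤ 4. For the lower bound, the 5 vertices {1, 3, 5, 6, 8} are pairwise adjacent, and any tree decomposition puts a clique entirely inside one bag — forcing width ≥ 4. Combining the bounds, tw(G) = 4.

4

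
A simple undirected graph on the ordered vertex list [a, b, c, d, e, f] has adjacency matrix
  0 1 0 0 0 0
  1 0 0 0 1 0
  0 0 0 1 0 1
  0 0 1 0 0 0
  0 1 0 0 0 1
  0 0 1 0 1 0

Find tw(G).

A width-1 tree decomposition is:
Bags: B1 = {a, b}  B2 = {b, e}  B3 = {e, f}  B4 = {c, f}  B5 = {c, d}
Tree: B1–B2, B2–B3, B3–B4, B4–B5
Every bag has size at most 2, so the width is 2 − 1 = 1 and tw(G) ≤ 1. Since G has at least one edge (e.g. a–b), it is not an edgeless graph, so tw(G) ≥ 1. The upper and lower bounds meet at 1, so that is the treewidth.

1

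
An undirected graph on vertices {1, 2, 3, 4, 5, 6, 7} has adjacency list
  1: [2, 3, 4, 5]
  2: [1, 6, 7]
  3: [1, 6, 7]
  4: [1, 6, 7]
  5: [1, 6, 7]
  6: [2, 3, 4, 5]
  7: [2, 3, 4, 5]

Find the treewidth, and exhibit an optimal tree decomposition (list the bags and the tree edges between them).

Every bag has size at most 4, so the width is 4 − 1 = 3 and tw(G) ≤ 3. For the lower bound: the 4 vertex sets {5,7}, {1,4}, {6}, {2} are disjoint, each induces a connected subgraph, and every pair is joined by at least one edge of G. Contracting each set to a single vertex therefore yields K_{4} as a minor, and since treewidth is minor-monotone, tw(G) ≥ tw(K_{4}) = 3. Therefore the treewidth is 3.

Treewidth 3.
One optimal decomposition is:
Bags: B1 = {1, 5, 6, 7}  B2 = {1, 4, 6, 7}  B3 = {1, 2, 6, 7}  B4 = {1, 3, 6, 7}
Tree: B1–B2, B2–B3, B3–B4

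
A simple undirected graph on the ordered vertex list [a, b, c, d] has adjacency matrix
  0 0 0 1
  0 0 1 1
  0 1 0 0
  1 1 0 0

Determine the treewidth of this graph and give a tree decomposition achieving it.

Each bag holds 2 vertices, so the decomposition has width 1, which upper-bounds the treewidth. G has an edge, so its treewidth is at least 1. Hence tw(G) = 1 exactly.

Treewidth 1.
Bags: B1 = {b, d}  B2 = {a, d}  B3 = {b, c}
Tree: B1–B2, B1–B3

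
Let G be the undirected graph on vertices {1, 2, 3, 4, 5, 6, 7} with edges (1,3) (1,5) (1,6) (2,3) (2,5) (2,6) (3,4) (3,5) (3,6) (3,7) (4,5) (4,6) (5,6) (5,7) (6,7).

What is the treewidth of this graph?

A width-3 tree decomposition is:
Bags: B1 = {2, 3, 5, 6}  B2 = {3, 5, 6, 7}  B3 = {1, 3, 5, 6}  B4 = {3, 4, 5, 6}
Tree: B1–B2, B2–B3, B1–B4
Every bag has size at most 4, so the width is 4 − 1 = 3 and tw(G) ≤ 3. On the other hand G contains the 4-clique {1, 3, 5, 6}. A clique must lie in a single bag of any decomposition, so no decomposition can have width below 3. Therefore the treewidth is 3.

3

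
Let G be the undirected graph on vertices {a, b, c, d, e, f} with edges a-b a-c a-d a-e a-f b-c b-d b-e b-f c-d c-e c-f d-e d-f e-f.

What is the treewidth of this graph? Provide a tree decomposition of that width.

Treewidth 5.
Bags: B1 = {a, b, c, d, e, f}
Tree: (single bag)

A single bag containing all 6 vertices is trivially a valid decomposition of width 5. On the other hand G contains the 6-clique {a, b, c, d, e, f}. A clique must lie in a single bag of any decomposition, so no decomposition can have width below 5. Combining the bounds, tw(G) = 5.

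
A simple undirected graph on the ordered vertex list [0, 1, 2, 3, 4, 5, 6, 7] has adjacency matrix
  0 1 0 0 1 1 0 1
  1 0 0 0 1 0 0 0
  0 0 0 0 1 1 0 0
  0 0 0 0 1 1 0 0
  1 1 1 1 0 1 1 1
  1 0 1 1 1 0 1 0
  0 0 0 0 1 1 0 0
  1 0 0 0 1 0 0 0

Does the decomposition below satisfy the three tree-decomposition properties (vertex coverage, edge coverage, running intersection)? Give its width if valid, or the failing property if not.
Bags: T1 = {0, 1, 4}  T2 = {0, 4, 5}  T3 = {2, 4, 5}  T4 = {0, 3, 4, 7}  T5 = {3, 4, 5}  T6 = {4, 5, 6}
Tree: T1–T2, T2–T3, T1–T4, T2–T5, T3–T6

A tree decomposition must satisfy three properties: every vertex lies in some bag; for every edge, both endpoints lie together in some bag; and for every vertex, the bags containing it form a connected subtree. Here bags containing vertex 3 are not connected in the tree, so the decomposition is invalid.

No — bags containing vertex 3 are not connected in the tree.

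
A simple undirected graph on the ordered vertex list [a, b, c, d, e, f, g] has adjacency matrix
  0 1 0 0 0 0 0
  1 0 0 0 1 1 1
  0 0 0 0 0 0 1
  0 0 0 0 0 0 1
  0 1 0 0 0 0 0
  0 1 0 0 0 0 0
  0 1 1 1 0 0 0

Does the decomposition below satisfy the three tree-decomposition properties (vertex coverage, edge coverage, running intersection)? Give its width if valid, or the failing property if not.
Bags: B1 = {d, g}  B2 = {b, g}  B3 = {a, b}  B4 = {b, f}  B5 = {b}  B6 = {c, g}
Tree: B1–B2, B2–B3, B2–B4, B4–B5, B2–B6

A tree decomposition must satisfy three properties: every vertex lies in some bag; for every edge, both endpoints lie together in some bag; and for every vertex, the bags containing it form a connected subtree. Here vertex e appears in no bag, so the decomposition is invalid.

No — vertex e appears in no bag.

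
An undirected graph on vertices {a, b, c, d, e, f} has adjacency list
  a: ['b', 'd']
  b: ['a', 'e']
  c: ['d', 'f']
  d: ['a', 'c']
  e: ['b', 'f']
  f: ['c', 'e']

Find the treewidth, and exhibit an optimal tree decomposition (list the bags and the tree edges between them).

The largest bag has 3 vertices, giving width 2; this decomposition certifies tw(G) ≤ 2. Since b–a–d–c–f–e–b is a cycle in G, G is not acyclic. Forests are exactly the graphs of treewidth ≤ 1, so tw(G) ≥ 2. Combining the bounds, tw(G) = 2.

Treewidth 2.
One such decomposition:
Bags: B1 = {a, b, d}  B2 = {b, c, d}  B3 = {b, c, f}  B4 = {b, e, f}
Tree: B1–B2, B2–B3, B3–B4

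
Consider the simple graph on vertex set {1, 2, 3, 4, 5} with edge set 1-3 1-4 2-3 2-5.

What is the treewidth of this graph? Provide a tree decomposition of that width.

Each bag holds 2 vertices, so the decomposition has width 1, which upper-bounds the treewidth. Since G has at least one edge (e.g. 4–1), it is not an edgeless graph, so tw(G) ≥ 1. Therefore the treewidth is 1.

Treewidth 1.
One optimal decomposition is:
Bags: B1 = {1, 4}  B2 = {1, 3}  B3 = {2, 3}  B4 = {2, 5}
Tree: B1–B2, B2–B3, B3–B4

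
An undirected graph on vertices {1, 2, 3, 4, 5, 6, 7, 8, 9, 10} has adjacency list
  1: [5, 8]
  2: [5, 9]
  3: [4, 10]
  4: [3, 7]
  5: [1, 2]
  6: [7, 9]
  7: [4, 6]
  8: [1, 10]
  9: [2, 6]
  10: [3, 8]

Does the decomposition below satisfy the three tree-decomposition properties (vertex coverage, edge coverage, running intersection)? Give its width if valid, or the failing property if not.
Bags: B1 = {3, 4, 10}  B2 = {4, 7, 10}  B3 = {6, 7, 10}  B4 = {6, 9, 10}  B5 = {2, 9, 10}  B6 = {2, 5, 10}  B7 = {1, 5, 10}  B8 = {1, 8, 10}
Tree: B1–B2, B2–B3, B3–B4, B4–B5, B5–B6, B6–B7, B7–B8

Every vertex of G appears in some bag (union = {1, 2, 3, 4, 5, 6, 7, 8, 9, 10}); every edge is covered by a bag; and for each vertex v the set of bags containing v is connected in the bag tree. The decomposition is therefore valid. The largest bag has 3 vertices, so the width is 2.

Yes; width 2.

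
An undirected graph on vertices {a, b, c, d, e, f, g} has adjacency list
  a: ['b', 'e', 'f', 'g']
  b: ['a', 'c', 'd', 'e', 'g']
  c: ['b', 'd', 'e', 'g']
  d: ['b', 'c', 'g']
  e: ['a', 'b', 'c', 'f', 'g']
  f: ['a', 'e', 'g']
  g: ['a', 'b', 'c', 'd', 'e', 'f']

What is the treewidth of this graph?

A width-3 tree decomposition is:
Bags: B1 = {b, c, d, g}  B2 = {b, c, e, g}  B3 = {a, b, e, g}  B4 = {a, e, f, g}
Tree: B1–B2, B2–B3, B3–B4
Every bag has size at most 4, so the width is 4 − 1 = 3 and tw(G) ≤ 3. Conversely, {a, e, f, g} is a clique of size 4, and the vertices of any clique must share a bag in every tree decomposition; so some bag has ≥ 4 vertices and tw(G) ≥ 3. Combining the bounds, tw(G) = 3.

3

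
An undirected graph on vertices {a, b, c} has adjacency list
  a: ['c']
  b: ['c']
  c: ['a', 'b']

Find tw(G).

A width-1 tree decomposition is:
Bags: B1 = {b, c}  B2 = {a, c}
Tree: B1–B2
The largest bag has 2 vertices, giving width 1; this decomposition certifies tw(G) ≤ 1. Any graph with an edge has treewidth ≥ 1, and G has the edge c–b. Hence tw(G) = 1 exactly.

1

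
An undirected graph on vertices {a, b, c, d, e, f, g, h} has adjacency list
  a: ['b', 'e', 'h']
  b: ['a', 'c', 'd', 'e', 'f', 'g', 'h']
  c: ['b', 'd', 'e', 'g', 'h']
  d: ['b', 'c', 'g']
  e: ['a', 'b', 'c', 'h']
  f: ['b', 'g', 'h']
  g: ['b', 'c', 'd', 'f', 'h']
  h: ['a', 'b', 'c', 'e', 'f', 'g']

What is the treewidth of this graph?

3

A width-3 tree decomposition is:
Bags: B1 = {b, c, g, h}  B2 = {b, f, g, h}  B3 = {b, c, d, g}  B4 = {b, c, e, h}  B5 = {a, b, e, h}
Tree: B1–B2, B1–B3, B1–B4, B4–B5
Each bag holds 4 vertices, so the decomposition has width 3, which upper-bounds the treewidth. Conversely, {b, c, d, g} is a clique of size 4, and the vertices of any clique must share a bag in every tree decomposition; so some bag has ≥ 4 vertices and tw(G) ≥ 3. Therefore the treewidth is 3.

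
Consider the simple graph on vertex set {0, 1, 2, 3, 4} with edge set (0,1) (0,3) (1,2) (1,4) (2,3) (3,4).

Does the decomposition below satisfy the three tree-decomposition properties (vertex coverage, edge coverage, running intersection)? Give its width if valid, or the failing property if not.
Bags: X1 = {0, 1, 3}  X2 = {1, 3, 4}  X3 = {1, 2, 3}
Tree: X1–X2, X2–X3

Checking the three conditions: (i) the bags cover all of {0, 1, 2, 3, 4}; (ii) for each edge, some bag contains both endpoints; (iii) the bags containing any fixed vertex form a subtree. All hold, so the decomposition is valid with width 3 − 1 = 2.

Yes; width 2.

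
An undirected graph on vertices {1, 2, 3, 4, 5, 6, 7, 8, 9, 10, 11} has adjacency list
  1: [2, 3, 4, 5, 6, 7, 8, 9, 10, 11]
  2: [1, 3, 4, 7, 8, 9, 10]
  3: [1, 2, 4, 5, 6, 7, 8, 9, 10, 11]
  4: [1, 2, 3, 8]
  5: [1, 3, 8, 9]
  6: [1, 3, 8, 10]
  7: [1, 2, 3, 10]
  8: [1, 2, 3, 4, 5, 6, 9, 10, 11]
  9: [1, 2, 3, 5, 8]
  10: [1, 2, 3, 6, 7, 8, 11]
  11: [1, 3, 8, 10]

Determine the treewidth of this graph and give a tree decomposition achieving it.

Each bag holds 5 vertices, so the decomposition has width 4, which upper-bounds the treewidth. On the other hand G contains the 5-clique {1, 2, 3, 8, 9}. A clique must lie in a single bag of any decomposition, so no decomposition can have width below 4. The upper and lower bounds meet at 4, so that is the treewidth.

Treewidth 4.
One optimal decomposition is:
Bags: B1 = {1, 2, 3, 8, 10}  B2 = {1, 2, 3, 8, 9}  B3 = {1, 3, 6, 8, 10}  B4 = {1, 2, 3, 4, 8}  B5 = {1, 3, 8, 10, 11}  B6 = {1, 3, 5, 8, 9}  B7 = {1, 2, 3, 7, 10}
Tree: B1–B2, B1–B3, B1–B4, B1–B5, B2–B6, B1–B7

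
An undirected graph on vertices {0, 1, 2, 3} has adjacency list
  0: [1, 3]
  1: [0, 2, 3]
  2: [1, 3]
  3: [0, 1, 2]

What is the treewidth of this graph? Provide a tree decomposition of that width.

Every bag has size at most 3, so the width is 3 − 1 = 2 and tw(G) ≤ 2. On the other hand G contains the 3-clique {0, 1, 3}. A clique must lie in a single bag of any decomposition, so no decomposition can have width below 2. Hence tw(G) = 2 exactly.

Treewidth 2.
One optimal decomposition is:
Bags: B1 = {1, 2, 3}  B2 = {0, 1, 3}
Tree: B1–B2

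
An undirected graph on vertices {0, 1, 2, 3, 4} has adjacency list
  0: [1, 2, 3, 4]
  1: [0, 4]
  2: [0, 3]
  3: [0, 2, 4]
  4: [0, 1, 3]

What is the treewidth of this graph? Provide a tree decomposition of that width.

Treewidth 2.
One optimal decomposition is:
Bags: B1 = {0, 3, 4}  B2 = {0, 2, 3}  B3 = {0, 1, 4}
Tree: B1–B2, B1–B3

Each bag holds 3 vertices, so the decomposition has width 2, which upper-bounds the treewidth. On the other hand G contains the 3-clique {0, 1, 4}. A clique must lie in a single bag of any decomposition, so no decomposition can have width below 2. The upper and lower bounds meet at 2, so that is the treewidth.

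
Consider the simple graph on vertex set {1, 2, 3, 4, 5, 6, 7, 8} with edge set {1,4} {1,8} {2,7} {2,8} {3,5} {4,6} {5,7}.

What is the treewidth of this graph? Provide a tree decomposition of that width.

Each bag holds 2 vertices, so the decomposition has width 1, which upper-bounds the treewidth. Any graph with an edge has treewidth ≥ 1, and G has the edge 6–4. Hence tw(G) = 1 exactly.

Treewidth 1.
One optimal decomposition is:
Bags: B1 = {4, 6}  B2 = {1, 4}  B3 = {1, 8}  B4 = {2, 8}  B5 = {2, 7}  B6 = {5, 7}  B7 = {3, 5}
Tree: B1–B2, B2–B3, B3–B4, B4–B5, B5–B6, B6–B7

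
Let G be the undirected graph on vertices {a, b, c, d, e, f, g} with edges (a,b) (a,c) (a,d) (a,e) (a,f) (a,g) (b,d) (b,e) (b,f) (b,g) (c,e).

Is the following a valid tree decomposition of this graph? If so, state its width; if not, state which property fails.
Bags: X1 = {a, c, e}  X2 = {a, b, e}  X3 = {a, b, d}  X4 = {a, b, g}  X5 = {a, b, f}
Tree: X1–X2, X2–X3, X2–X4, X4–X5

Checking the three conditions: (i) the bags cover all of {a, b, c, d, e, f, g}; (ii) for each edge, some bag contains both endpoints; (iii) the bags containing any fixed vertex form a subtree. All hold, so the decomposition is valid with width 3 − 1 = 2.

Yes; width 2.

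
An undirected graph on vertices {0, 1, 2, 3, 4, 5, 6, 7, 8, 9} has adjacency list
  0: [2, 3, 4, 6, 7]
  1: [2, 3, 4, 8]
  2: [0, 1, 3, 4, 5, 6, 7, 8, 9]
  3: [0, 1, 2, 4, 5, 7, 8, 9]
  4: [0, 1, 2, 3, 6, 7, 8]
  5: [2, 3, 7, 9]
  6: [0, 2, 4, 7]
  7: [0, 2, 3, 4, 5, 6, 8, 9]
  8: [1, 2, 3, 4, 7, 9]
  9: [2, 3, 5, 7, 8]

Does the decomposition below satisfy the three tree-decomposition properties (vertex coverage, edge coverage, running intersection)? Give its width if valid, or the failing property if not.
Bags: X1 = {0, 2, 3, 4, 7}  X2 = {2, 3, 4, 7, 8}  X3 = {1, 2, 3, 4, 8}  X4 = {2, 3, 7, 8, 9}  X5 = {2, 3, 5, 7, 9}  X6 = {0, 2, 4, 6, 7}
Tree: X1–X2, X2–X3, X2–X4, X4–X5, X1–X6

Yes; width 4.

Every vertex of G appears in some bag (union = {0, 1, 2, 3, 4, 5, 6, 7, 8, 9}); every edge is covered by a bag; and for each vertex v the set of bags containing v is connected in the bag tree. The decomposition is therefore valid. The largest bag has 5 vertices, so the width is 4.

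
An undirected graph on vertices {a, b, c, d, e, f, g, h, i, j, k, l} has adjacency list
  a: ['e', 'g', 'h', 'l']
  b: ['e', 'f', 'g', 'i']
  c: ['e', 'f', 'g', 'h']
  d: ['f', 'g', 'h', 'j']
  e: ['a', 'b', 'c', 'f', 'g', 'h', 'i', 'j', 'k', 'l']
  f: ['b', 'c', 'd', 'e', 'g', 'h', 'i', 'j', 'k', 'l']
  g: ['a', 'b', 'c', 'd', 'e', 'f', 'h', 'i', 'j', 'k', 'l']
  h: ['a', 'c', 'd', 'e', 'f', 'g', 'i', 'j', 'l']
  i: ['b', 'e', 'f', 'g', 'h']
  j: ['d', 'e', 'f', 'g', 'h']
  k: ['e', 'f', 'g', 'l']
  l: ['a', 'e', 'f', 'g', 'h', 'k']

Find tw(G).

A width-4 tree decomposition is:
Bags: B1 = {e, f, g, h, l}  B2 = {e, f, g, k, l}  B3 = {e, f, g, h, j}  B4 = {a, e, g, h, l}  B5 = {e, f, g, h, i}  B6 = {c, e, f, g, h}  B7 = {d, f, g, h, j}  B8 = {b, e, f, g, i}
Tree: B1–B2, B1–B3, B1–B4, B3–B5, B1–B6, B3–B7, B5–B8
Each bag holds 5 vertices, so the decomposition has width 4, which upper-bounds the treewidth. For the lower bound, the 5 vertices {a, e, g, h, l} are pairwise adjacent, and any tree decomposition puts a clique entirely inside one bag — forcing width ≥ 4. Hence tw(G) = 4 exactly.

4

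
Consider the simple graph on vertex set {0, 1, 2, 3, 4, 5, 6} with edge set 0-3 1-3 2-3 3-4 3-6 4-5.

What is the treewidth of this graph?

A width-1 tree decomposition is:
Bags: B1 = {4, 5}  B2 = {3, 4}  B3 = {2, 3}  B4 = {3, 6}  B5 = {1, 3}  B6 = {0, 3}
Tree: B1–B2, B2–B3, B3–B4, B2–B5, B4–B6
Each bag holds 2 vertices, so the decomposition has width 1, which upper-bounds the treewidth. Any graph with an edge has treewidth ≥ 1, and G has the edge 5–4. Hence tw(G) = 1 exactly.

1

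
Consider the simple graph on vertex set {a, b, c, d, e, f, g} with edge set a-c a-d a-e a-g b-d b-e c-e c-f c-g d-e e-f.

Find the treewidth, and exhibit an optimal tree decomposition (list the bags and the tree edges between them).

The largest bag has 3 vertices, giving width 2; this decomposition certifies tw(G) ≤ 2. Conversely, {a, c, g} is a clique of size 3, and the vertices of any clique must share a bag in every tree decomposition; so some bag has ≥ 3 vertices and tw(G) ≥ 2. Therefore the treewidth is 2.

Treewidth 2.
One optimal decomposition is:
Bags: B1 = {a, d, e}  B2 = {a, c, e}  B3 = {a, c, g}  B4 = {c, e, f}  B5 = {b, d, e}
Tree: B1–B2, B2–B3, B2–B4, B1–B5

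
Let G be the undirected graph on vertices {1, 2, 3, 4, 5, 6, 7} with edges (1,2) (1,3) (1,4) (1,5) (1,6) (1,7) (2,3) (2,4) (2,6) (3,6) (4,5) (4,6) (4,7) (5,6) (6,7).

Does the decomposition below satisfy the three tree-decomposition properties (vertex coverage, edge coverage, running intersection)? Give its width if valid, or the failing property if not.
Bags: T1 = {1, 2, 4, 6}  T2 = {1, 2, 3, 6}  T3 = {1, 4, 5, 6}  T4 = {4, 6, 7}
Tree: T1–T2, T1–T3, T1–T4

A tree decomposition must satisfy three properties: every vertex lies in some bag; for every edge, both endpoints lie together in some bag; and for every vertex, the bags containing it form a connected subtree. Here edge (1,7) lies in no bag, so the decomposition is invalid.

No — edge (1,7) lies in no bag.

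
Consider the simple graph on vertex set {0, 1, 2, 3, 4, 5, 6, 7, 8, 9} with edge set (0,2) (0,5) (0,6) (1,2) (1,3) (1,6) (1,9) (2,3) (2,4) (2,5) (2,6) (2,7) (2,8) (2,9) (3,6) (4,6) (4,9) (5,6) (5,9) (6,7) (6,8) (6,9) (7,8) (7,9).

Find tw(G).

A width-3 tree decomposition is:
Bags: B1 = {2, 5, 6, 9}  B2 = {2, 6, 7, 9}  B3 = {2, 4, 6, 9}  B4 = {1, 2, 6, 9}  B5 = {2, 6, 7, 8}  B6 = {0, 2, 5, 6}  B7 = {1, 2, 3, 6}
Tree: B1–B2, B1–B3, B2–B4, B2–B5, B1–B6, B4–B7
The largest bag has 4 vertices, giving width 3; this decomposition certifies tw(G) ≤ 3. On the other hand G contains the 4-clique {0, 2, 5, 6}. A clique must lie in a single bag of any decomposition, so no decomposition can have width below 3. The upper and lower bounds meet at 3, so that is the treewidth.

3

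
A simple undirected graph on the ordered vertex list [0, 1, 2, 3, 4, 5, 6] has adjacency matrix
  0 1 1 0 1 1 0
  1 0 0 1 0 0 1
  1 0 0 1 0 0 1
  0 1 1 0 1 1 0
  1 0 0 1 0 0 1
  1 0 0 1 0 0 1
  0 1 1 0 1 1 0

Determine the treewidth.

3

A width-3 tree decomposition is:
Bags: B1 = {0, 3, 5, 6}  B2 = {0, 2, 3, 6}  B3 = {0, 3, 4, 6}  B4 = {0, 1, 3, 6}
Tree: B1–B2, B2–B3, B3–B4
Each bag holds 4 vertices, so the decomposition has width 3, which upper-bounds the treewidth. For the lower bound: the 4 vertex sets {0,5}, {2,6}, {3}, {4} are disjoint, each induces a connected subgraph, and every pair is joined by at least one edge of G. Contracting each set to a single vertex therefore yields K_{4} as a minor, and since treewidth is minor-monotone, tw(G) ≥ tw(K_{4}) = 3. Therefore the treewidth is 3.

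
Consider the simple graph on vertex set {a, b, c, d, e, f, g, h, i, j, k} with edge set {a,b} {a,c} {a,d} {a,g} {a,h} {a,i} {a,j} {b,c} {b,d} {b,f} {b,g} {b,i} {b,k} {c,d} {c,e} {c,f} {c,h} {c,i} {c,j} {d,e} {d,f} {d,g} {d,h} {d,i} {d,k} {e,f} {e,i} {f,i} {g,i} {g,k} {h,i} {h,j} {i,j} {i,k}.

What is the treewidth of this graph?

A width-4 tree decomposition is:
Bags: B1 = {a, b, d, g, i}  B2 = {a, b, c, d, i}  B3 = {a, c, d, h, i}  B4 = {b, c, d, f, i}  B5 = {c, d, e, f, i}  B6 = {a, c, h, i, j}  B7 = {b, d, g, i, k}
Tree: B1–B2, B2–B3, B2–B4, B4–B5, B3–B6, B1–B7
Each bag holds 5 vertices, so the decomposition has width 4, which upper-bounds the treewidth. Conversely, {c, d, e, f, i} is a clique of size 5, and the vertices of any clique must share a bag in every tree decomposition; so some bag has ≥ 5 vertices and tw(G) ≥ 4. Therefore the treewidth is 4.

4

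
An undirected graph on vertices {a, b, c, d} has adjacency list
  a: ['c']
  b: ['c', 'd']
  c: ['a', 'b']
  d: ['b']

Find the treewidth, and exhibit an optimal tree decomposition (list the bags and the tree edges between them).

The largest bag has 2 vertices, giving width 1; this decomposition certifies tw(G) ≤ 1. Since G has at least one edge (e.g. c–a), it is not an edgeless graph, so tw(G) ≥ 1. Combining the bounds, tw(G) = 1.

Treewidth 1.
Bags: B1 = {a, c}  B2 = {b, c}  B3 = {b, d}
Tree: B1–B2, B2–B3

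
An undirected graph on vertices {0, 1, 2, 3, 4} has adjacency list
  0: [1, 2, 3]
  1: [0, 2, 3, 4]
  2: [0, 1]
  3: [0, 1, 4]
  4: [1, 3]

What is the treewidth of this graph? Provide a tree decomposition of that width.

Treewidth 2.
One such decomposition:
Bags: B1 = {0, 1, 2}  B2 = {0, 1, 3}  B3 = {1, 3, 4}
Tree: B1–B2, B2–B3

Every bag has size at most 3, so the width is 3 − 1 = 2 and tw(G) ≤ 2. On the other hand G contains the 3-clique {0, 1, 2}. A clique must lie in a single bag of any decomposition, so no decomposition can have width below 2. The upper and lower bounds meet at 2, so that is the treewidth.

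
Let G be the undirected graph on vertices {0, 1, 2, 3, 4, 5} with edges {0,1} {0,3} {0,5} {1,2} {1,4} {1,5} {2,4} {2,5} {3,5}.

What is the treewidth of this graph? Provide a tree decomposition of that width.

Each bag holds 3 vertices, so the decomposition has width 2, which upper-bounds the treewidth. Conversely, {0, 1, 5} is a clique of size 3, and the vertices of any clique must share a bag in every tree decomposition; so some bag has ≥ 3 vertices and tw(G) ≥ 2. Hence tw(G) = 2 exactly.

Treewidth 2.
One such decomposition:
Bags: B1 = {0, 1, 5}  B2 = {1, 2, 5}  B3 = {1, 2, 4}  B4 = {0, 3, 5}
Tree: B1–B2, B2–B3, B1–B4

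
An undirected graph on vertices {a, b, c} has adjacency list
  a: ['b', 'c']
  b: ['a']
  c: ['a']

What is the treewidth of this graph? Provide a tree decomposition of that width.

Every bag has size at most 2, so the width is 2 − 1 = 1 and tw(G) ≤ 1. Any graph with an edge has treewidth ≥ 1, and G has the edge a–b. Hence tw(G) = 1 exactly.

Treewidth 1.
Bags: B1 = {a, b}  B2 = {a, c}
Tree: B1–B2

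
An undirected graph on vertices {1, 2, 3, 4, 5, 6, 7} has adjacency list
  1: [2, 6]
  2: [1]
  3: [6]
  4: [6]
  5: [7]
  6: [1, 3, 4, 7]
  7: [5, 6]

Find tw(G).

1

A width-1 tree decomposition is:
Bags: B1 = {4, 6}  B2 = {6, 7}  B3 = {3, 6}  B4 = {1, 6}  B5 = {5, 7}  B6 = {1, 2}
Tree: B1–B2, B1–B3, B3–B4, B2–B5, B4–B6
The largest bag has 2 vertices, giving width 1; this decomposition certifies tw(G) ≤ 1. Since G has at least one edge (e.g. 6–4), it is not an edgeless graph, so tw(G) ≥ 1. Hence tw(G) = 1 exactly.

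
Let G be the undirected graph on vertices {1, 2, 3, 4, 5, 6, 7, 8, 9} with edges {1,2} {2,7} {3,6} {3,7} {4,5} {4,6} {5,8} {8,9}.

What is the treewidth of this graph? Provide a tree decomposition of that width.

The largest bag has 2 vertices, giving width 1; this decomposition certifies tw(G) ≤ 1. G has an edge, so its treewidth is at least 1. Hence tw(G) = 1 exactly.

Treewidth 1.
Bags: B1 = {1, 2}  B2 = {2, 7}  B3 = {3, 7}  B4 = {3, 6}  B5 = {4, 6}  B6 = {4, 5}  B7 = {5, 8}  B8 = {8, 9}
Tree: B1–B2, B2–B3, B3–B4, B4–B5, B5–B6, B6–B7, B7–B8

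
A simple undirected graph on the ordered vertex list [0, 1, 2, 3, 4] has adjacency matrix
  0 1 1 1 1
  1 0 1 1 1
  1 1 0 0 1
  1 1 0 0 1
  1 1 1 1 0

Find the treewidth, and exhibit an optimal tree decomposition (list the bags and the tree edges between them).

Treewidth 3.
One optimal decomposition is:
Bags: B1 = {0, 1, 2, 4}  B2 = {0, 1, 3, 4}
Tree: B1–B2

Each bag holds 4 vertices, so the decomposition has width 3, which upper-bounds the treewidth. On the other hand G contains the 4-clique {0, 1, 2, 4}. A clique must lie in a single bag of any decomposition, so no decomposition can have width below 3. Therefore the treewidth is 3.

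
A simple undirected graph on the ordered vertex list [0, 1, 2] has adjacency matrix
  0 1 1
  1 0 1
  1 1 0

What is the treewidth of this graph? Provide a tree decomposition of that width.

Treewidth 2.
Bags: B1 = {0, 1, 2}
Tree: (single bag)

A single bag containing all 3 vertices is trivially a valid decomposition of width 2. Conversely, {0, 1, 2} is a clique of size 3, and the vertices of any clique must share a bag in every tree decomposition; so some bag has ≥ 3 vertices and tw(G) ≥ 2. Therefore the treewidth is 2.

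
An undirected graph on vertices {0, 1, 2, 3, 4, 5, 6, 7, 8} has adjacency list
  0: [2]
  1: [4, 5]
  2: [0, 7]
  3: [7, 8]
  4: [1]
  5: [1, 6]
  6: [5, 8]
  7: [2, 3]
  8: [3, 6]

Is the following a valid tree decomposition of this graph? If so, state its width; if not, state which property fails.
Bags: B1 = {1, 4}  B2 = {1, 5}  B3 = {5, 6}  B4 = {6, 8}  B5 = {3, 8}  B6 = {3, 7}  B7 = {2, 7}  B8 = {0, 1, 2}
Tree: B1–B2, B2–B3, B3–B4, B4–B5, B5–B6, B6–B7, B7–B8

A tree decomposition must satisfy three properties: every vertex lies in some bag; for every edge, both endpoints lie together in some bag; and for every vertex, the bags containing it form a connected subtree. Here bags containing vertex 1 are not connected in the tree, so the decomposition is invalid.

No — bags containing vertex 1 are not connected in the tree.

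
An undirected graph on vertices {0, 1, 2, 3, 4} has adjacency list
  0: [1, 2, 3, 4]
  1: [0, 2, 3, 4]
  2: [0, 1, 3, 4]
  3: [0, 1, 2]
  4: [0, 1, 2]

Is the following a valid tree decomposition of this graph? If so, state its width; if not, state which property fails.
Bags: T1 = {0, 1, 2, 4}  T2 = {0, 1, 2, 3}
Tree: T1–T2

Yes; width 3.

Checking the three conditions: (i) the bags cover all of {0, 1, 2, 3, 4}; (ii) for each edge, some bag contains both endpoints; (iii) the bags containing any fixed vertex form a subtree. All hold, so the decomposition is valid with width 4 − 1 = 3.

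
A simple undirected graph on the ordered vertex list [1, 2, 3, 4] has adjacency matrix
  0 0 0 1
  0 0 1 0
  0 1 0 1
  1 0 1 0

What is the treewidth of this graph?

1

A width-1 tree decomposition is:
Bags: B1 = {2, 3}  B2 = {3, 4}  B3 = {1, 4}
Tree: B1–B2, B2–B3
Every bag has size at most 2, so the width is 2 − 1 = 1 and tw(G) ≤ 1. Since G has at least one edge (e.g. 2–3), it is not an edgeless graph, so tw(G) ≥ 1. Combining the bounds, tw(G) = 1.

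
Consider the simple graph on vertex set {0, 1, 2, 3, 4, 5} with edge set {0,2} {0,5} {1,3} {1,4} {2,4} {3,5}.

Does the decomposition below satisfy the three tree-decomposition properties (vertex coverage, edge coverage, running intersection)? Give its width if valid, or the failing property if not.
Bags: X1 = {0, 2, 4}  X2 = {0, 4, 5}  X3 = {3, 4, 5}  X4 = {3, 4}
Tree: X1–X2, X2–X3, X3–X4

No — vertex 1 appears in no bag.

A tree decomposition must satisfy three properties: every vertex lies in some bag; for every edge, both endpoints lie together in some bag; and for every vertex, the bags containing it form a connected subtree. Here vertex 1 appears in no bag, so the decomposition is invalid.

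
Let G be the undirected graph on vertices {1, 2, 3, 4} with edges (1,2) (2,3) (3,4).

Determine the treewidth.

A width-1 tree decomposition is:
Bags: B1 = {3, 4}  B2 = {2, 3}  B3 = {1, 2}
Tree: B1–B2, B2–B3
Every bag has size at most 2, so the width is 2 − 1 = 1 and tw(G) ≤ 1. Since G has at least one edge (e.g. 4–3), it is not an edgeless graph, so tw(G) ≥ 1. Therefore the treewidth is 1.

1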